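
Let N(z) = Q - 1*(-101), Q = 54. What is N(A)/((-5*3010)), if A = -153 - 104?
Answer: -31/3010 ≈ -0.010299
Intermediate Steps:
A = -257
N(z) = 155 (N(z) = 54 - 1*(-101) = 54 + 101 = 155)
N(A)/((-5*3010)) = 155/((-5*3010)) = 155/(-15050) = 155*(-1/15050) = -31/3010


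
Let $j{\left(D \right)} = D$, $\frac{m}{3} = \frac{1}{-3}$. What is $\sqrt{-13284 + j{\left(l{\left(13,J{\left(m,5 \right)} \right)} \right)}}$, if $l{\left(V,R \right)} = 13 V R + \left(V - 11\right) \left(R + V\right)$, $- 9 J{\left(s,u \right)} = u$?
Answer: $i \sqrt{13353} \approx 115.56 i$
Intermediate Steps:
$m = -1$ ($m = \frac{3}{-3} = 3 \left(- \frac{1}{3}\right) = -1$)
$J{\left(s,u \right)} = - \frac{u}{9}$
$l{\left(V,R \right)} = \left(-11 + V\right) \left(R + V\right) + 13 R V$ ($l{\left(V,R \right)} = 13 R V + \left(-11 + V\right) \left(R + V\right) = \left(-11 + V\right) \left(R + V\right) + 13 R V$)
$\sqrt{-13284 + j{\left(l{\left(13,J{\left(m,5 \right)} \right)} \right)}} = \sqrt{-13284 + \left(13^{2} - 11 \left(\left(- \frac{1}{9}\right) 5\right) - 143 + 14 \left(\left(- \frac{1}{9}\right) 5\right) 13\right)} = \sqrt{-13284 + \left(169 - - \frac{55}{9} - 143 + 14 \left(- \frac{5}{9}\right) 13\right)} = \sqrt{-13284 + \left(169 + \frac{55}{9} - 143 - \frac{910}{9}\right)} = \sqrt{-13284 - 69} = \sqrt{-13353} = i \sqrt{13353}$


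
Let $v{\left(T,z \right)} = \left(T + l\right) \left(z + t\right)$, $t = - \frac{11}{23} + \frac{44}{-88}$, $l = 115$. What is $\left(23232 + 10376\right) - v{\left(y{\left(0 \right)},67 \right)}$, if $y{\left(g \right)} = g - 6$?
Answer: $\frac{1214935}{46} \approx 26412.0$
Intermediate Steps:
$t = - \frac{45}{46}$ ($t = \left(-11\right) \frac{1}{23} + 44 \left(- \frac{1}{88}\right) = - \frac{11}{23} - \frac{1}{2} = - \frac{45}{46} \approx -0.97826$)
$y{\left(g \right)} = -6 + g$ ($y{\left(g \right)} = g - 6 = -6 + g$)
$v{\left(T,z \right)} = \left(115 + T\right) \left(- \frac{45}{46} + z\right)$ ($v{\left(T,z \right)} = \left(T + 115\right) \left(z - \frac{45}{46}\right) = \left(115 + T\right) \left(- \frac{45}{46} + z\right)$)
$\left(23232 + 10376\right) - v{\left(y{\left(0 \right)},67 \right)} = \left(23232 + 10376\right) - \left(- \frac{225}{2} + 115 \cdot 67 - \frac{45 \left(-6 + 0\right)}{46} + \left(-6 + 0\right) 67\right) = 33608 - \left(- \frac{225}{2} + 7705 - - \frac{135}{23} - 402\right) = 33608 - \left(- \frac{225}{2} + 7705 + \frac{135}{23} - 402\right) = 33608 - \frac{331033}{46} = \frac{1214935}{46}$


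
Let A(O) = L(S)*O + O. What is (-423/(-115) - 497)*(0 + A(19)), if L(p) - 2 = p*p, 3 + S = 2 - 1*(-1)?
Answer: -3233724/115 ≈ -28119.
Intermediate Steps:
S = 0 (S = -3 + (2 - 1*(-1)) = -3 + (2 + 1) = -3 + 3 = 0)
L(p) = 2 + p**2 (L(p) = 2 + p*p = 2 + p**2)
A(O) = 3*O (A(O) = (2 + 0**2)*O + O = (2 + 0)*O + O = 2*O + O = 3*O)
(-423/(-115) - 497)*(0 + A(19)) = (-423/(-115) - 497)*(0 + 3*19) = (-423*(-1/115) - 497)*(0 + 57) = (423/115 - 497)*57 = -56732/115*57 = -3233724/115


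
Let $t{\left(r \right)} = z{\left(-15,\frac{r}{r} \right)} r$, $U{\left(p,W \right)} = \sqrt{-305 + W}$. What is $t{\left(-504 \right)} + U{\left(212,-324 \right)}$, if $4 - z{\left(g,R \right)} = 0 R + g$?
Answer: $-9576 + i \sqrt{629} \approx -9576.0 + 25.08 i$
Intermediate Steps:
$z{\left(g,R \right)} = 4 - g$ ($z{\left(g,R \right)} = 4 - \left(0 R + g\right) = 4 - \left(0 + g\right) = 4 - g$)
$t{\left(r \right)} = 19 r$ ($t{\left(r \right)} = \left(4 - -15\right) r = \left(4 + 15\right) r = 19 r$)
$t{\left(-504 \right)} + U{\left(212,-324 \right)} = 19 \left(-504\right) + \sqrt{-305 - 324} = -9576 + \sqrt{-629} = -9576 + i \sqrt{629}$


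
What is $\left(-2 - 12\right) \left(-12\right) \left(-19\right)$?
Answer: $-3192$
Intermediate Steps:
$\left(-2 - 12\right) \left(-12\right) \left(-19\right) = \left(-14\right) \left(-12\right) \left(-19\right) = 168 \left(-19\right) = -3192$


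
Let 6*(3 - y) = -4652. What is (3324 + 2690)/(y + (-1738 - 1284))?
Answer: -18042/6731 ≈ -2.6804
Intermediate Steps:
y = 2335/3 (y = 3 - ⅙*(-4652) = 3 + 2326/3 = 2335/3 ≈ 778.33)
(3324 + 2690)/(y + (-1738 - 1284)) = (3324 + 2690)/(2335/3 + (-1738 - 1284)) = 6014/(2335/3 - 3022) = 6014/(-6731/3) = 6014*(-3/6731) = -18042/6731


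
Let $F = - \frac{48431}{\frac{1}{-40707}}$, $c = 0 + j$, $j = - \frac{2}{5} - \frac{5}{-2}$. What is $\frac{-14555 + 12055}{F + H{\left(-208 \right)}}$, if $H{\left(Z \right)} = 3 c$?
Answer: $- \frac{25000}{19714807233} \approx -1.2681 \cdot 10^{-6}$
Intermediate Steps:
$j = \frac{21}{10}$ ($j = \left(-2\right) \frac{1}{5} - - \frac{5}{2} = - \frac{2}{5} + \frac{5}{2} = \frac{21}{10} \approx 2.1$)
$c = \frac{21}{10}$ ($c = 0 + \frac{21}{10} = \frac{21}{10} \approx 2.1$)
$F = 1971480717$ ($F = - \frac{48431}{- \frac{1}{40707}} = \left(-48431\right) \left(-40707\right) = 1971480717$)
$H{\left(Z \right)} = \frac{63}{10}$ ($H{\left(Z \right)} = 3 \cdot \frac{21}{10} = \frac{63}{10}$)
$\frac{-14555 + 12055}{F + H{\left(-208 \right)}} = \frac{-14555 + 12055}{1971480717 + \frac{63}{10}} = - \frac{2500}{\frac{19714807233}{10}} = \left(-2500\right) \frac{10}{19714807233} = - \frac{25000}{19714807233}$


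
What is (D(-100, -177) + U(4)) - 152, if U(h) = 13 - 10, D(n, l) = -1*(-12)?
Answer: -137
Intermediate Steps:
D(n, l) = 12
U(h) = 3
(D(-100, -177) + U(4)) - 152 = (12 + 3) - 152 = 15 - 152 = -137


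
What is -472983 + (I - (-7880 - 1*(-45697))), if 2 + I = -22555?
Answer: -533357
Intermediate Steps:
I = -22557 (I = -2 - 22555 = -22557)
-472983 + (I - (-7880 - 1*(-45697))) = -472983 + (-22557 - (-7880 - 1*(-45697))) = -472983 + (-22557 - (-7880 + 45697)) = -472983 + (-22557 - 1*37817) = -472983 + (-22557 - 37817) = -472983 - 60374 = -533357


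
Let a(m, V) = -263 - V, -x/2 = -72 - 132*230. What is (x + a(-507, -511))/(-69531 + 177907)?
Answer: 7639/13547 ≈ 0.56389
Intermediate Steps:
x = 60864 (x = -2*(-72 - 132*230) = -2*(-72 - 30360) = -2*(-30432) = 60864)
(x + a(-507, -511))/(-69531 + 177907) = (60864 + (-263 - 1*(-511)))/(-69531 + 177907) = (60864 + (-263 + 511))/108376 = (60864 + 248)*(1/108376) = 61112*(1/108376) = 7639/13547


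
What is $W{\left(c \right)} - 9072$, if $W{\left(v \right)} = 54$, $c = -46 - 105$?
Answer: $-9018$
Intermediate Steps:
$c = -151$
$W{\left(c \right)} - 9072 = 54 - 9072 = -9018$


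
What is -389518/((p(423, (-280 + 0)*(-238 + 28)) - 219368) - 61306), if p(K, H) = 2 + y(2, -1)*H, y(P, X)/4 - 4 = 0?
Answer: -194759/330064 ≈ -0.59006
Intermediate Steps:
y(P, X) = 16 (y(P, X) = 16 + 4*0 = 16 + 0 = 16)
p(K, H) = 2 + 16*H
-389518/((p(423, (-280 + 0)*(-238 + 28)) - 219368) - 61306) = -389518/(((2 + 16*((-280 + 0)*(-238 + 28))) - 219368) - 61306) = -389518/(((2 + 16*(-280*(-210))) - 219368) - 61306) = -389518/(((2 + 16*58800) - 219368) - 61306) = -389518/(((2 + 940800) - 219368) - 61306) = -389518/((940802 - 219368) - 61306) = -389518/(721434 - 61306) = -389518/660128 = -389518*1/660128 = -194759/330064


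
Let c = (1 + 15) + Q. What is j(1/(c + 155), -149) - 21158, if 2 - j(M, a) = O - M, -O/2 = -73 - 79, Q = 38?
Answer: -4485139/209 ≈ -21460.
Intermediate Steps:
O = 304 (O = -2*(-73 - 79) = -2*(-152) = 304)
c = 54 (c = (1 + 15) + 38 = 16 + 38 = 54)
j(M, a) = -302 + M (j(M, a) = 2 - (304 - M) = 2 + (-304 + M) = -302 + M)
j(1/(c + 155), -149) - 21158 = (-302 + 1/(54 + 155)) - 21158 = (-302 + 1/209) - 21158 = -63117/209 - 21158 = -4485139/209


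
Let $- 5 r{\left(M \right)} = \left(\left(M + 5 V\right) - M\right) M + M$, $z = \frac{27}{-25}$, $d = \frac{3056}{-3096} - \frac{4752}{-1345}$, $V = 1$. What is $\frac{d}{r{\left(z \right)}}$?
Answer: $\frac{16565425}{8432343} \approx 1.9645$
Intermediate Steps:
$d = \frac{1325234}{520515}$ ($d = 3056 \left(- \frac{1}{3096}\right) - - \frac{4752}{1345} = - \frac{382}{387} + \frac{4752}{1345} = \frac{1325234}{520515} \approx 2.546$)
$z = - \frac{27}{25}$ ($z = 27 \left(- \frac{1}{25}\right) = - \frac{27}{25} \approx -1.08$)
$r{\left(M \right)} = - \frac{6 M}{5}$ ($r{\left(M \right)} = - \frac{\left(\left(M + 5 \cdot 1\right) - M\right) M + M}{5} = - \frac{\left(\left(M + 5\right) - M\right) M + M}{5} = - \frac{\left(\left(5 + M\right) - M\right) M + M}{5} = - \frac{5 M + M}{5} = - \frac{6 M}{5}$)
$\frac{d}{r{\left(z \right)}} = \frac{1325234}{520515 \left(\left(- \frac{6}{5}\right) \left(- \frac{27}{25}\right)\right)} = \frac{1325234}{520515 \cdot \frac{162}{125}} = \frac{1325234}{520515} \cdot \frac{125}{162} = \frac{16565425}{8432343}$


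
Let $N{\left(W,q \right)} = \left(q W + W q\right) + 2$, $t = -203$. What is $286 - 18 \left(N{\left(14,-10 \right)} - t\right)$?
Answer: $1636$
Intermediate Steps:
$N{\left(W,q \right)} = 2 + 2 W q$ ($N{\left(W,q \right)} = \left(W q + W q\right) + 2 = 2 W q + 2 = 2 + 2 W q$)
$286 - 18 \left(N{\left(14,-10 \right)} - t\right) = 286 - 18 \left(\left(2 + 2 \cdot 14 \left(-10\right)\right) - -203\right) = 286 - 18 \left(\left(2 - 280\right) + 203\right) = 286 - 18 \left(-278 + 203\right) = 286 - -1350 = 286 + 1350 = 1636$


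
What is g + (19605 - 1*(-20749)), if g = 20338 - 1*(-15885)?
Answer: 76577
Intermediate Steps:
g = 36223 (g = 20338 + 15885 = 36223)
g + (19605 - 1*(-20749)) = 36223 + (19605 - 1*(-20749)) = 36223 + (19605 + 20749) = 36223 + 40354 = 76577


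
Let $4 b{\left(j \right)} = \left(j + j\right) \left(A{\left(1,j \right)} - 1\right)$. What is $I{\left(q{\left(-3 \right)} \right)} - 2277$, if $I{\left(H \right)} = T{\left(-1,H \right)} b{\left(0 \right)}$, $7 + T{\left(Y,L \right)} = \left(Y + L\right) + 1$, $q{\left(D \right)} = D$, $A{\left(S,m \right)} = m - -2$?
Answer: $-2277$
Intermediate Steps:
$A{\left(S,m \right)} = 2 + m$ ($A{\left(S,m \right)} = m + 2 = 2 + m$)
$T{\left(Y,L \right)} = -6 + L + Y$ ($T{\left(Y,L \right)} = -7 + \left(\left(Y + L\right) + 1\right) = -7 + \left(\left(L + Y\right) + 1\right) = -7 + \left(1 + L + Y\right) = -6 + L + Y$)
$b{\left(j \right)} = \frac{j \left(1 + j\right)}{2}$ ($b{\left(j \right)} = \frac{\left(j + j\right) \left(\left(2 + j\right) - 1\right)}{4} = \frac{2 j \left(1 + j\right)}{4} = \frac{j \left(1 + j\right)}{2}$)
$I{\left(H \right)} = 0$ ($I{\left(H \right)} = \left(-6 + H - 1\right) \frac{1}{2} \cdot 0 \left(1 + 0\right) = \left(-7 + H\right) \frac{1}{2} \cdot 0 \cdot 1 = \left(-7 + H\right) 0 = 0$)
$I{\left(q{\left(-3 \right)} \right)} - 2277 = 0 - 2277 = -2277$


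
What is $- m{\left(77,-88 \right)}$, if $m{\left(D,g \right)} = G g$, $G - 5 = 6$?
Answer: $968$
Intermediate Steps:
$G = 11$ ($G = 5 + 6 = 11$)
$m{\left(D,g \right)} = 11 g$
$- m{\left(77,-88 \right)} = - 11 \left(-88\right) = \left(-1\right) \left(-968\right) = 968$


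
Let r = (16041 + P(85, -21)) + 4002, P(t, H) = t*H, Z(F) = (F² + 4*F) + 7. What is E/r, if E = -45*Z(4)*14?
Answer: -4095/3043 ≈ -1.3457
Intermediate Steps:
Z(F) = 7 + F² + 4*F
P(t, H) = H*t
E = -24570 (E = -45*(7 + 4² + 4*4)*14 = -45*(7 + 16 + 16)*14 = -45*39*14 = -1755*14 = -24570)
r = 18258 (r = (16041 - 21*85) + 4002 = (16041 - 1785) + 4002 = 14256 + 4002 = 18258)
E/r = -24570/18258 = -24570*1/18258 = -4095/3043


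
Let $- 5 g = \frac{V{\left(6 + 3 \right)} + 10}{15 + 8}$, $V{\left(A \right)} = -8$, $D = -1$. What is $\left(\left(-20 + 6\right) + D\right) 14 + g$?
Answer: $- \frac{24152}{115} \approx -210.02$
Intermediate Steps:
$g = - \frac{2}{115}$ ($g = - \frac{\left(-8 + 10\right) \frac{1}{15 + 8}}{5} = - \frac{2 \cdot \frac{1}{23}}{5} = \left(- \frac{1}{5}\right) \frac{2}{23} = - \frac{2}{115} \approx -0.017391$)
$\left(\left(-20 + 6\right) + D\right) 14 + g = \left(\left(-20 + 6\right) - 1\right) 14 - \frac{2}{115} = \left(-14 - 1\right) 14 - \frac{2}{115} = \left(-15\right) 14 - \frac{2}{115} = -210 - \frac{2}{115} = - \frac{24152}{115}$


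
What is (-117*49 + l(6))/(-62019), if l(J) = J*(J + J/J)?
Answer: 1897/20673 ≈ 0.091762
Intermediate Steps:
l(J) = J*(1 + J) (l(J) = J*(J + 1) = J*(1 + J))
(-117*49 + l(6))/(-62019) = (-117*49 + 6*(1 + 6))/(-62019) = (-5733 + 6*7)*(-1/62019) = (-5733 + 42)*(-1/62019) = -5691*(-1/62019) = 1897/20673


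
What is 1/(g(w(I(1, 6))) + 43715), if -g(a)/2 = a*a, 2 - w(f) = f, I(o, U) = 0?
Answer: 1/43707 ≈ 2.2880e-5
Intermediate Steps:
w(f) = 2 - f
g(a) = -2*a**2 (g(a) = -2*a*a = -2*a**2)
1/(g(w(I(1, 6))) + 43715) = 1/(-2*(2 - 1*0)**2 + 43715) = 1/(-2*(2 + 0)**2 + 43715) = 1/(-2*2**2 + 43715) = 1/(-2*4 + 43715) = 1/(-8 + 43715) = 1/43707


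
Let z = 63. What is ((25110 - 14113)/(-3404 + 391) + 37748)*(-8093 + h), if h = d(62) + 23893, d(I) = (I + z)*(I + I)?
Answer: 3559552655100/3013 ≈ 1.1814e+9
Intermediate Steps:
d(I) = 2*I*(63 + I) (d(I) = (I + 63)*(I + I) = (63 + I)*(2*I) = 2*I*(63 + I))
h = 39393 (h = 2*62*(63 + 62) + 23893 = 2*62*125 + 23893 = 15500 + 23893 = 39393)
((25110 - 14113)/(-3404 + 391) + 37748)*(-8093 + h) = ((25110 - 14113)/(-3404 + 391) + 37748)*(-8093 + 39393) = (10997/(-3013) + 37748)*31300 = (10997*(-1/3013) + 37748)*31300 = (-10997/3013 + 37748)*31300 = (113723727/3013)*31300 = 3559552655100/3013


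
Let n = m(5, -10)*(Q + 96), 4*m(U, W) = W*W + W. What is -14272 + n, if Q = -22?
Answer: -12607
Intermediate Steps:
m(U, W) = W/4 + W²/4 (m(U, W) = (W*W + W)/4 = (W² + W)/4 = (W + W²)/4 = W/4 + W²/4)
n = 1665 (n = ((¼)*(-10)*(1 - 10))*(-22 + 96) = ((¼)*(-10)*(-9))*74 = (45/2)*74 = 1665)
-14272 + n = -14272 + 1665 = -12607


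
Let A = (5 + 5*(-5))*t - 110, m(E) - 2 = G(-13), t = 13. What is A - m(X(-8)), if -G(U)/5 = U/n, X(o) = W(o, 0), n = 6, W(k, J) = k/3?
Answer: -2297/6 ≈ -382.83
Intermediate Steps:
W(k, J) = k/3 (W(k, J) = k*(⅓) = k/3)
X(o) = o/3
G(U) = -5*U/6
m(E) = 77/6 (m(E) = 2 - ⅚*(-13) = 2 + 65/6 = 77/6)
A = -370 (A = (5 + 5*(-5))*13 - 110 = (5 - 25)*13 - 110 = -20*13 - 110 = -260 - 110 = -370)
A - m(X(-8)) = -370 - 1*77/6 = -370 - 77/6 = -2297/6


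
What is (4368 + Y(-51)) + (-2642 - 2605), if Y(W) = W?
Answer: -930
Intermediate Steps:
(4368 + Y(-51)) + (-2642 - 2605) = (4368 - 51) + (-2642 - 2605) = 4317 - 5247 = -930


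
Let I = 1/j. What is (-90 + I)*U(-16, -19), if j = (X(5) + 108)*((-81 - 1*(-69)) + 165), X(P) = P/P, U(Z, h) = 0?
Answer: 0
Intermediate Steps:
X(P) = 1
j = 16677 (j = (1 + 108)*((-81 - 1*(-69)) + 165) = 109*((-81 + 69) + 165) = 109*(-12 + 165) = 109*153 = 16677)
I = 1/16677 ≈ 5.9963e-5
(-90 + I)*U(-16, -19) = (-90 + 1/16677)*0 = -1500929/16677*0 = 0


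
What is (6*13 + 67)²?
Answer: 21025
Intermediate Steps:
(6*13 + 67)² = (78 + 67)² = 145² = 21025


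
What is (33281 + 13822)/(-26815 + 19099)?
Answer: -15701/2572 ≈ -6.1046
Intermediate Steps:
(33281 + 13822)/(-26815 + 19099) = 47103/(-7716) = 47103*(-1/7716) = -15701/2572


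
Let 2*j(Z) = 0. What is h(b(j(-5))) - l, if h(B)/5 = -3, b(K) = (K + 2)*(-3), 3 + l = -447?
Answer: 435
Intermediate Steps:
j(Z) = 0 (j(Z) = (½)*0 = 0)
l = -450 (l = -3 - 447 = -450)
b(K) = -6 - 3*K (b(K) = (2 + K)*(-3) = -6 - 3*K)
h(B) = -15 (h(B) = 5*(-3) = -15)
h(b(j(-5))) - l = -15 - 1*(-450) = -15 + 450 = 435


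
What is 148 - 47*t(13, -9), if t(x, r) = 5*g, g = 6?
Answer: -1262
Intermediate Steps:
t(x, r) = 30 (t(x, r) = 5*6 = 30)
148 - 47*t(13, -9) = 148 - 47*30 = 148 - 1410 = -1262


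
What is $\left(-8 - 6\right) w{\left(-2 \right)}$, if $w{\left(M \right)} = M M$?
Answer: $-56$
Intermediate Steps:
$w{\left(M \right)} = M^{2}$
$\left(-8 - 6\right) w{\left(-2 \right)} = \left(-8 - 6\right) \left(-2\right)^{2} = \left(-14\right) 4 = -56$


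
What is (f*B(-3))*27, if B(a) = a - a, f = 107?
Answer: 0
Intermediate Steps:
B(a) = 0
(f*B(-3))*27 = (107*0)*27 = 0*27 = 0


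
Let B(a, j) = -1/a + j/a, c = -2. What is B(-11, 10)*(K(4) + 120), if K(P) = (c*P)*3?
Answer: -864/11 ≈ -78.545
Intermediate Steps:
K(P) = -6*P (K(P) = -2*P*3 = -6*P)
B(-11, 10)*(K(4) + 120) = ((-1 + 10)/(-11))*(-6*4 + 120) = (-1/11*9)*(-24 + 120) = -9/11*96 = -864/11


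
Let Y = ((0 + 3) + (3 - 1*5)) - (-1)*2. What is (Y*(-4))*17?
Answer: -204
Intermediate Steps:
Y = 3 (Y = (3 + (3 - 5)) - 1*(-2) = (3 - 2) + 2 = 1 + 2 = 3)
(Y*(-4))*17 = (3*(-4))*17 = -12*17 = -204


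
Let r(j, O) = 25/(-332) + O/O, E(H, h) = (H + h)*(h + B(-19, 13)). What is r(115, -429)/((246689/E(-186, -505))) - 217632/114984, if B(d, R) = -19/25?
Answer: -1429047704813/2452415522925 ≈ -0.58271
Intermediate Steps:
B(d, R) = -19/25 (B(d, R) = -19*1/25 = -19/25)
E(H, h) = (-19/25 + h)*(H + h) (E(H, h) = (H + h)*(h - 19/25) = (H + h)*(-19/25 + h) = (-19/25 + h)*(H + h))
r(j, O) = 307/332 (r(j, O) = 25*(-1/332) + 1 = -25/332 + 1 = 307/332)
r(115, -429)/((246689/E(-186, -505))) - 217632/114984 = 307/(332*((246689/((-505)**2 - 19/25*(-186) - 19/25*(-505) - 186*(-505))))) - 217632/114984 = 307/(332*((246689/(255025 + 3534/25 + 1919/5 + 93930)))) - 217632*1/114984 = 307/(332*((246689/(8737004/25)))) - 9068/4791 = 307/(332*((246689*(25/8737004)))) - 9068/4791 = 307/(332*(6167225/8737004)) - 9068/4791 = (307/332)*(8737004/6167225) - 9068/4791 = 670565057/511879675 - 9068/4791 = -1429047704813/2452415522925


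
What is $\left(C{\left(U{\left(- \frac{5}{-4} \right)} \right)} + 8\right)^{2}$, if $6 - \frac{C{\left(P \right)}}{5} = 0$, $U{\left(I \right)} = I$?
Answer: $1444$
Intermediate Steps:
$C{\left(P \right)} = 30$ ($C{\left(P \right)} = 30 - 0 = 30 + 0 = 30$)
$\left(C{\left(U{\left(- \frac{5}{-4} \right)} \right)} + 8\right)^{2} = \left(30 + 8\right)^{2} = 38^{2} = 1444$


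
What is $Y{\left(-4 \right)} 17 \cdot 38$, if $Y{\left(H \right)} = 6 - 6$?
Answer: $0$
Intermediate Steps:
$Y{\left(H \right)} = 0$ ($Y{\left(H \right)} = 6 - 6 = 0$)
$Y{\left(-4 \right)} 17 \cdot 38 = 0 \cdot 17 \cdot 38 = 0 \cdot 38 = 0$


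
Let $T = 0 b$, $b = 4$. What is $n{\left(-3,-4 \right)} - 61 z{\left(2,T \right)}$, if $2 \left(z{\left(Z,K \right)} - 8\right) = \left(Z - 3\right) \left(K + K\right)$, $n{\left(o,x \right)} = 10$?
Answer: $-478$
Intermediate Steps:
$T = 0$ ($T = 0 \cdot 4 = 0$)
$z{\left(Z,K \right)} = 8 + K \left(-3 + Z\right)$ ($z{\left(Z,K \right)} = 8 + \frac{\left(Z - 3\right) \left(K + K\right)}{2} = 8 + \frac{\left(-3 + Z\right) 2 K}{2} = 8 + \frac{2 K \left(-3 + Z\right)}{2} = 8 + K \left(-3 + Z\right)$)
$n{\left(-3,-4 \right)} - 61 z{\left(2,T \right)} = 10 - 61 \left(8 - 0 + 0 \cdot 2\right) = 10 - 61 \left(8 + 0 + 0\right) = 10 - 488 = -478$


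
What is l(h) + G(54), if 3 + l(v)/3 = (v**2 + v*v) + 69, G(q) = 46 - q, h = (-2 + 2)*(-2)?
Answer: 190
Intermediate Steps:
h = 0 (h = 0*(-2) = 0)
l(v) = 198 + 6*v**2 (l(v) = -9 + 3*((v**2 + v*v) + 69) = -9 + 3*((v**2 + v**2) + 69) = -9 + 3*(2*v**2 + 69) = -9 + 3*(69 + 2*v**2) = -9 + (207 + 6*v**2) = 198 + 6*v**2)
l(h) + G(54) = (198 + 6*0**2) + (46 - 1*54) = (198 + 6*0) + (46 - 54) = (198 + 0) - 8 = 198 - 8 = 190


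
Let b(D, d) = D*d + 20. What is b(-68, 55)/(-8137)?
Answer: 3720/8137 ≈ 0.45717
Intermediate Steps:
b(D, d) = 20 + D*d
b(-68, 55)/(-8137) = (20 - 68*55)/(-8137) = (20 - 3740)*(-1/8137) = -3720*(-1/8137) = 3720/8137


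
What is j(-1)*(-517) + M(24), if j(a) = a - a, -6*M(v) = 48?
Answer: -8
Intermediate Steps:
M(v) = -8 (M(v) = -⅙*48 = -8)
j(a) = 0
j(-1)*(-517) + M(24) = 0*(-517) - 8 = 0 - 8 = -8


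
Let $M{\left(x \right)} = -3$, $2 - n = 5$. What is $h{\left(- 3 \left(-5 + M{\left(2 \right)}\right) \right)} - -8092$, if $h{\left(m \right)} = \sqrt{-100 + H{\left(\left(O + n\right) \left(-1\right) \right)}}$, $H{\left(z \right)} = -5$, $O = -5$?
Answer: $8092 + i \sqrt{105} \approx 8092.0 + 10.247 i$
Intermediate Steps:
$n = -3$ ($n = 2 - 5 = -3$)
$h{\left(m \right)} = i \sqrt{105}$ ($h{\left(m \right)} = \sqrt{-100 - 5} = \sqrt{-105} = i \sqrt{105}$)
$h{\left(- 3 \left(-5 + M{\left(2 \right)}\right) \right)} - -8092 = i \sqrt{105} - -8092 = i \sqrt{105} + 8092 = 8092 + i \sqrt{105}$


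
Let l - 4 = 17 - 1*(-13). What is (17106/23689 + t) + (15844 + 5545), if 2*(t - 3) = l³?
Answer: 972308422/23689 ≈ 41045.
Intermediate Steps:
l = 34 (l = 4 + (17 - 1*(-13)) = 4 + (17 + 13) = 4 + 30 = 34)
t = 19655 (t = 3 + (½)*34³ = 3 + (½)*39304 = 3 + 19652 = 19655)
(17106/23689 + t) + (15844 + 5545) = (17106/23689 + 19655) + (15844 + 5545) = (17106*(1/23689) + 19655) + 21389 = (17106/23689 + 19655) + 21389 = 465624401/23689 + 21389 = 972308422/23689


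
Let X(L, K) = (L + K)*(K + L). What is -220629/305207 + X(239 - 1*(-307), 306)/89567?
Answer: 201789904485/27336475369 ≈ 7.3817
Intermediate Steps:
X(L, K) = (K + L)**2 (X(L, K) = (K + L)*(K + L) = (K + L)**2)
-220629/305207 + X(239 - 1*(-307), 306)/89567 = -220629/305207 + (306 + (239 - 1*(-307)))**2/89567 = -220629*1/305207 + (306 + (239 + 307))**2*(1/89567) = -220629/305207 + (306 + 546)**2*(1/89567) = -220629/305207 + 852**2*(1/89567) = -220629/305207 + 725904*(1/89567) = -220629/305207 + 725904/89567 = 201789904485/27336475369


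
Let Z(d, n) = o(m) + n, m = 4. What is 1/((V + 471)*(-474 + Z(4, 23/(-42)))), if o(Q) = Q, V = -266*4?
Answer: 42/11719459 ≈ 3.5838e-6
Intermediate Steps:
V = -1064
Z(d, n) = 4 + n
1/((V + 471)*(-474 + Z(4, 23/(-42)))) = 1/((-1064 + 471)*(-474 + (4 + 23/(-42)))) = 1/(-593*(-474 + (4 + 23*(-1/42)))) = 1/(-593*(-474 + (4 - 23/42))) = 1/(-593*(-474 + 145/42)) = 1/(-593*(-19763/42)) = 1/(11719459/42) = 42/11719459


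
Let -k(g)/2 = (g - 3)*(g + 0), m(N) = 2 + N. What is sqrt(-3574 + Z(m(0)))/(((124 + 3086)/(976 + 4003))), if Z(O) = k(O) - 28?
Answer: 4979*I*sqrt(3598)/3210 ≈ 93.04*I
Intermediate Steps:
k(g) = -2*g*(-3 + g) (k(g) = -2*(g - 3)*(g + 0) = -2*(-3 + g)*g = -2*g*(-3 + g))
Z(O) = -28 + 2*O*(3 - O) (Z(O) = 2*O*(3 - O) - 28 = -28 + 2*O*(3 - O))
sqrt(-3574 + Z(m(0)))/(((124 + 3086)/(976 + 4003))) = sqrt(-3574 + (-28 - 2*(2 + 0)*(-3 + (2 + 0))))/(((124 + 3086)/(976 + 4003))) = sqrt(-3574 + (-28 - 2*2*(-3 + 2)))/((3210/4979)) = sqrt(-3574 + (-28 - 2*2*(-1)))/((3210*(1/4979))) = sqrt(-3574 + (-28 + 4))/(3210/4979) = sqrt(-3574 - 24)*(4979/3210) = sqrt(-3598)*(4979/3210) = (I*sqrt(3598))*(4979/3210) = 4979*I*sqrt(3598)/3210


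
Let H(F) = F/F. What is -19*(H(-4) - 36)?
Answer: 665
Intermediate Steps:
H(F) = 1
-19*(H(-4) - 36) = -19*(1 - 36) = -19*(-35) = 665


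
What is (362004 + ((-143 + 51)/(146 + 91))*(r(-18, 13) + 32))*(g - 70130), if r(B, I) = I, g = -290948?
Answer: -10325724457008/79 ≈ -1.3071e+11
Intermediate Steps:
(362004 + ((-143 + 51)/(146 + 91))*(r(-18, 13) + 32))*(g - 70130) = (362004 + ((-143 + 51)/(146 + 91))*(13 + 32))*(-290948 - 70130) = (362004 - 92/237*45)*(-361078) = (362004 - 1380/79)*(-361078) = (28596936/79)*(-361078) = -10325724457008/79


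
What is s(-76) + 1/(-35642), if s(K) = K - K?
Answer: -1/35642 ≈ -2.8057e-5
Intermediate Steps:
s(K) = 0
s(-76) + 1/(-35642) = 0 + 1/(-35642) = 0 - 1/35642 = -1/35642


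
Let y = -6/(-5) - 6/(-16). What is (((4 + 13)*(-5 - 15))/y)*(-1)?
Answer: 13600/63 ≈ 215.87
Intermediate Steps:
y = 63/40 (y = -6*(-1/5) - 6*(-1/16) = 6/5 + 3/8 = 63/40 ≈ 1.5750)
(((4 + 13)*(-5 - 15))/y)*(-1) = (((4 + 13)*(-5 - 15))/(63/40))*(-1) = (40*(17*(-20))/63)*(-1) = ((40/63)*(-340))*(-1) = -13600/63*(-1) = 13600/63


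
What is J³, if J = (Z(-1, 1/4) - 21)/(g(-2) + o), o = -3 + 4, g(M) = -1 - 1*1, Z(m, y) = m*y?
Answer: 614125/64 ≈ 9595.7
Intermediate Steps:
g(M) = -2 (g(M) = -1 - 1 = -2)
o = 1
J = 85/4 (J = (-1/4 - 21)/(-2 + 1) = (-1*¼ - 21)/(-1) = (-¼ - 21)*(-1) = -85/4*(-1) = 85/4 ≈ 21.250)
J³ = (85/4)³ = 614125/64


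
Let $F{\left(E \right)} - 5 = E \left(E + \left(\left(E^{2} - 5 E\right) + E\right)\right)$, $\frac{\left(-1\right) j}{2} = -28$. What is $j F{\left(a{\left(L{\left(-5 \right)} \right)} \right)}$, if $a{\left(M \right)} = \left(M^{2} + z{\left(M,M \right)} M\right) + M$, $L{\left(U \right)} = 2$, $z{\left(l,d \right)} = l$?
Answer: $39480$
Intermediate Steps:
$j = 56$ ($j = \left(-2\right) \left(-28\right) = 56$)
$a{\left(M \right)} = M + 2 M^{2}$ ($a{\left(M \right)} = \left(M^{2} + M M\right) + M = \left(M^{2} + M^{2}\right) + M = 2 M^{2} + M = M + 2 M^{2}$)
$F{\left(E \right)} = 5 + E \left(E^{2} - 3 E\right)$ ($F{\left(E \right)} = 5 + E \left(E + \left(\left(E^{2} - 5 E\right) + E\right)\right) = 5 + E \left(E + \left(E^{2} - 4 E\right)\right) = 5 + E \left(E^{2} - 3 E\right)$)
$j F{\left(a{\left(L{\left(-5 \right)} \right)} \right)} = 56 \left(5 + \left(2 \left(1 + 2 \cdot 2\right)\right)^{3} - 3 \left(2 \left(1 + 2 \cdot 2\right)\right)^{2}\right) = 56 \left(5 + \left(2 \left(1 + 4\right)\right)^{3} - 3 \left(2 \left(1 + 4\right)\right)^{2}\right) = 56 \left(5 + \left(2 \cdot 5\right)^{3} - 3 \left(2 \cdot 5\right)^{2}\right) = 56 \left(5 + 10^{3} - 3 \cdot 10^{2}\right) = 56 \left(5 + 1000 - 300\right) = 56 \cdot 705 = 39480$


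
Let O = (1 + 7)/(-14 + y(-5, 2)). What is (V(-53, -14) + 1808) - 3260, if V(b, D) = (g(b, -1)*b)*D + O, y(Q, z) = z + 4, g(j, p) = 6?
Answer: 2999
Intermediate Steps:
y(Q, z) = 4 + z
O = -1 (O = (1 + 7)/(-14 + (4 + 2)) = 8/(-14 + 6) = 8/(-8) = 8*(-1/8) = -1)
V(b, D) = -1 + 6*D*b (V(b, D) = (6*b)*D - 1 = 6*D*b - 1 = -1 + 6*D*b)
(V(-53, -14) + 1808) - 3260 = ((-1 + 6*(-14)*(-53)) + 1808) - 3260 = ((-1 + 4452) + 1808) - 3260 = (4451 + 1808) - 3260 = 6259 - 3260 = 2999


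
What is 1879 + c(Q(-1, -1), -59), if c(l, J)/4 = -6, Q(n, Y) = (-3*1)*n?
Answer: 1855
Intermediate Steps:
Q(n, Y) = -3*n
c(l, J) = -24 (c(l, J) = 4*(-6) = -24)
1879 + c(Q(-1, -1), -59) = 1879 - 24 = 1855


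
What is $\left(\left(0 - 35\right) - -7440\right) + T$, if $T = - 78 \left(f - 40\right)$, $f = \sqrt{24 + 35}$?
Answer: $10525 - 78 \sqrt{59} \approx 9925.9$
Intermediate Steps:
$f = \sqrt{59} \approx 7.6811$
$T = 3120 - 78 \sqrt{59}$ ($T = - 78 \left(\sqrt{59} - 40\right) = - 78 \left(-40 + \sqrt{59}\right) = 3120 - 78 \sqrt{59} \approx 2520.9$)
$\left(\left(0 - 35\right) - -7440\right) + T = \left(\left(0 - 35\right) - -7440\right) + \left(3120 - 78 \sqrt{59}\right) = \left(\left(0 - 35\right) + 7440\right) + \left(3120 - 78 \sqrt{59}\right) = \left(-35 + 7440\right) + \left(3120 - 78 \sqrt{59}\right) = 7405 + \left(3120 - 78 \sqrt{59}\right) = 10525 - 78 \sqrt{59}$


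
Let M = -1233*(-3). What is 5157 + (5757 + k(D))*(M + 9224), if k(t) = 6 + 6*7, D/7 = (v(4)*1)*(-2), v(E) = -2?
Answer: 75023172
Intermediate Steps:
M = 3699
D = 28 (D = 7*(-2*1*(-2)) = 7*(-2*(-2)) = 7*4 = 28)
k(t) = 48 (k(t) = 6 + 42 = 48)
5157 + (5757 + k(D))*(M + 9224) = 5157 + (5757 + 48)*(3699 + 9224) = 5157 + 5805*12923 = 5157 + 75018015 = 75023172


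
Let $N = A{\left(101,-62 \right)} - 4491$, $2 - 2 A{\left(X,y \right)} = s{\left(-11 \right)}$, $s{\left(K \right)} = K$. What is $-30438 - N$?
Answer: $- \frac{51907}{2} \approx -25954.0$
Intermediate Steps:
$A{\left(X,y \right)} = \frac{13}{2}$ ($A{\left(X,y \right)} = 1 - - \frac{11}{2} = 1 + \frac{11}{2} = \frac{13}{2}$)
$N = - \frac{8969}{2}$ ($N = \frac{13}{2} - 4491 = - \frac{8969}{2} \approx -4484.5$)
$-30438 - N = -30438 - - \frac{8969}{2} = -30438 + \frac{8969}{2} = - \frac{51907}{2}$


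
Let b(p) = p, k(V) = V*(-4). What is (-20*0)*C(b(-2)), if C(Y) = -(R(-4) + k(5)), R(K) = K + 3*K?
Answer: 0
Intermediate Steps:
R(K) = 4*K
k(V) = -4*V
C(Y) = 36 (C(Y) = -(4*(-4) - 4*5) = -(-16 - 20) = -1*(-36) = 36)
(-20*0)*C(b(-2)) = -20*0*36 = 0*36 = 0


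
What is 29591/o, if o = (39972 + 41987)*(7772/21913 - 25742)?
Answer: -648427583/46231160124366 ≈ -1.4026e-5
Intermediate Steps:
o = -46231160124366/21913 (o = 81959*(7772*(1/21913) - 25742) = 81959*(7772/21913 - 25742) = 81959*(-564076674/21913) = -46231160124366/21913 ≈ -2.1098e+9)
29591/o = 29591/(-46231160124366/21913) = 29591*(-21913/46231160124366) = -648427583/46231160124366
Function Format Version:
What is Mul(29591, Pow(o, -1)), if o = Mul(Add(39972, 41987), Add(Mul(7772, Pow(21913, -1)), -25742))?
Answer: Rational(-648427583, 46231160124366) ≈ -1.4026e-5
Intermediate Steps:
o = Rational(-46231160124366, 21913) (o = Mul(81959, Add(Mul(7772, Rational(1, 21913)), -25742)) = Mul(81959, Add(Rational(7772, 21913), -25742)) = Mul(81959, Rational(-564076674, 21913)) = Rational(-46231160124366, 21913) ≈ -2.1098e+9)
Mul(29591, Pow(o, -1)) = Mul(29591, Pow(Rational(-46231160124366, 21913), -1)) = Mul(29591, Rational(-21913, 46231160124366)) = Rational(-648427583, 46231160124366)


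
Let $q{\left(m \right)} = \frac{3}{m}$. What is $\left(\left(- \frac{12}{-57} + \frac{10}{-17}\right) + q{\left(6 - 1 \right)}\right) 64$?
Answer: $\frac{22976}{1615} \approx 14.227$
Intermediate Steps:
$\left(\left(- \frac{12}{-57} + \frac{10}{-17}\right) + q{\left(6 - 1 \right)}\right) 64 = \left(\left(- \frac{12}{-57} + \frac{10}{-17}\right) + \frac{3}{6 - 1}\right) 64 = \left(\left(\left(-12\right) \left(- \frac{1}{57}\right) + 10 \left(- \frac{1}{17}\right)\right) + \frac{3}{6 - 1}\right) 64 = \left(\left(\frac{4}{19} - \frac{10}{17}\right) + \frac{3}{5}\right) 64 = \left(- \frac{122}{323} + 3 \cdot \frac{1}{5}\right) 64 = \left(- \frac{122}{323} + \frac{3}{5}\right) 64 = \frac{359}{1615} \cdot 64 = \frac{22976}{1615}$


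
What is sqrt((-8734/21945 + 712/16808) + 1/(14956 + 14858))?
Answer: I*sqrt(617018882514170406270)/41655077310 ≈ 0.59632*I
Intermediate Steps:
sqrt((-8734/21945 + 712/16808) + 1/(14956 + 14858)) = sqrt((-8734*1/21945 + 712*(1/16808)) + 1/29814) = sqrt((-794/1995 + 89/2101) + 1/29814) = sqrt(-1490639/4191495 + 1/29814) = sqrt(-14812573217/41655077310) = I*sqrt(617018882514170406270)/41655077310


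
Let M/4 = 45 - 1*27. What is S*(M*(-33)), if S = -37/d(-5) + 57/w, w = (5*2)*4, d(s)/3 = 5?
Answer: 2475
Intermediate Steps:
d(s) = 15 (d(s) = 3*5 = 15)
w = 40 (w = 10*4 = 40)
S = -25/24 (S = -37/15 + 57/40 = -25/24 ≈ -1.0417)
M = 72 (M = 4*(45 - 1*27) = 4*(45 - 27) = 4*18 = 72)
S*(M*(-33)) = -75*(-33) = -25/24*(-2376) = 2475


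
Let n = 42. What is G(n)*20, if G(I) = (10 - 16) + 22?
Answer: 320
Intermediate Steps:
G(I) = 16 (G(I) = -6 + 22 = 16)
G(n)*20 = 16*20 = 320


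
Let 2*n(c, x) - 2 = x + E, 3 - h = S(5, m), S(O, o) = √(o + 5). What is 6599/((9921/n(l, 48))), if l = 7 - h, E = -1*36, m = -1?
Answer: 46193/9921 ≈ 4.6561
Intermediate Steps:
S(O, o) = √(5 + o)
h = 1 (h = 3 - √(5 - 1) = 3 - √4 = 3 - 1*2 = 3 - 2 = 1)
E = -36
l = 6 (l = 7 - 1*1 = 7 - 1 = 6)
n(c, x) = -17 + x/2 (n(c, x) = 1 + (x - 36)/2 = 1 + (-36 + x)/2 = 1 + (-18 + x/2) = -17 + x/2)
6599/((9921/n(l, 48))) = 6599/((9921/(-17 + (½)*48))) = 6599/((9921/(-17 + 24))) = 6599/((9921/7)) = 6599/((9921*(⅐))) = 6599/(9921/7) = 6599*(7/9921) = 46193/9921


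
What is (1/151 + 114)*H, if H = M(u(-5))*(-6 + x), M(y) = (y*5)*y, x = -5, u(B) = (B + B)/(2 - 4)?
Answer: -23670625/151 ≈ -1.5676e+5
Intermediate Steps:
u(B) = -B (u(B) = (2*B)/(-2) = (2*B)*(-1/2) = -B)
M(y) = 5*y**2 (M(y) = (5*y)*y = 5*y**2)
H = -1375 (H = (5*(-1*(-5))**2)*(-6 - 5) = (5*5**2)*(-11) = (5*25)*(-11) = 125*(-11) = -1375)
(1/151 + 114)*H = (1/151 + 114)*(-1375) = (17215/151)*(-1375) = -23670625/151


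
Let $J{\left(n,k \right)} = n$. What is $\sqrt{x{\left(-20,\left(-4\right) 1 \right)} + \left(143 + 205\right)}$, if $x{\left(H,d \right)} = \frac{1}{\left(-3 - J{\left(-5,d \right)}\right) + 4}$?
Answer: $\frac{\sqrt{12534}}{6} \approx 18.659$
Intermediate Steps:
$x{\left(H,d \right)} = \frac{1}{6}$ ($x{\left(H,d \right)} = \frac{1}{\left(-3 - -5\right) + 4} = \frac{1}{\left(-3 + 5\right) + 4} = \frac{1}{2 + 4} = \frac{1}{6}$)
$\sqrt{x{\left(-20,\left(-4\right) 1 \right)} + \left(143 + 205\right)} = \sqrt{\frac{1}{6} + \left(143 + 205\right)} = \sqrt{\frac{1}{6} + 348} = \sqrt{\frac{2089}{6}} = \frac{\sqrt{12534}}{6}$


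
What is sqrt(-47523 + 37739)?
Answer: 2*I*sqrt(2446) ≈ 98.914*I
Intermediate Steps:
sqrt(-47523 + 37739) = sqrt(-9784) = 2*I*sqrt(2446)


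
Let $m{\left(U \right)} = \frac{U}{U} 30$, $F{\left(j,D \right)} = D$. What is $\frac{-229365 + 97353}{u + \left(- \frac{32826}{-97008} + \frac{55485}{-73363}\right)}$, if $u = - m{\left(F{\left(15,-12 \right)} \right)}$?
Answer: $\frac{156583787483808}{36079702027} \approx 4339.9$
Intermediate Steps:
$m{\left(U \right)} = 30$ ($m{\left(U \right)} = 1 \cdot 30 = 30$)
$u = -30$ ($u = \left(-1\right) 30 = -30$)
$\frac{-229365 + 97353}{u + \left(- \frac{32826}{-97008} + \frac{55485}{-73363}\right)} = \frac{-229365 + 97353}{-30 + \left(- \frac{32826}{-97008} + \frac{55485}{-73363}\right)} = - \frac{132012}{-30 + \left(\left(-32826\right) \left(- \frac{1}{97008}\right) + 55485 \left(- \frac{1}{73363}\right)\right)} = - \frac{132012}{-30 + \left(\frac{5471}{16168} - \frac{55485}{73363}\right)} = - \frac{132012}{-30 - \frac{495712507}{1186132984}} = - \frac{132012}{- \frac{36079702027}{1186132984}} = \left(-132012\right) \left(- \frac{1186132984}{36079702027}\right) = \frac{156583787483808}{36079702027}$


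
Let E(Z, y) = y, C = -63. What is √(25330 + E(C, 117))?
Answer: √25447 ≈ 159.52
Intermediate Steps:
√(25330 + E(C, 117)) = √(25330 + 117) = √25447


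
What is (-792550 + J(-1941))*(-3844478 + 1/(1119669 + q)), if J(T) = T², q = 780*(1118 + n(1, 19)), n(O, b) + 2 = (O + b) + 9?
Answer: -23020153340069843911/2012769 ≈ -1.1437e+13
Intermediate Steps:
n(O, b) = 7 + O + b (n(O, b) = -2 + ((O + b) + 9) = -2 + (9 + O + b) = 7 + O + b)
q = 893100 (q = 780*(1118 + (7 + 1 + 19)) = 780*(1118 + 27) = 780*1145 = 893100)
(-792550 + J(-1941))*(-3844478 + 1/(1119669 + q)) = (-792550 + (-1941)²)*(-3844478 + 1/(1119669 + 893100)) = (-792550 + 3767481)*(-3844478 + 1/2012769) = 2974931*(-3844478 + 1/2012769) = 2974931*(-7738046139581/2012769) = -23020153340069843911/2012769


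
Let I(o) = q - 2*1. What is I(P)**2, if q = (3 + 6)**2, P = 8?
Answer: 6241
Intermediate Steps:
q = 81 (q = 9**2 = 81)
I(o) = 79 (I(o) = 81 - 2*1 = 81 - 2 = 79)
I(P)**2 = 79**2 = 6241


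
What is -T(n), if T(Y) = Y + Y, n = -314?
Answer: 628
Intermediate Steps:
T(Y) = 2*Y
-T(n) = -2*(-314) = -1*(-628) = 628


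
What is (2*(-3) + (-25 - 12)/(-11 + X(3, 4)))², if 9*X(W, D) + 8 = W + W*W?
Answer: 56169/9025 ≈ 6.2237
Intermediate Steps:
X(W, D) = -8/9 + W/9 + W²/9 (X(W, D) = -8/9 + (W + W*W)/9 = -8/9 + (W + W²)/9 = -8/9 + (W/9 + W²/9) = -8/9 + W/9 + W²/9)
(2*(-3) + (-25 - 12)/(-11 + X(3, 4)))² = (2*(-3) + (-25 - 12)/(-11 + (-8/9 + (⅑)*3 + (⅑)*3²)))² = (-6 - 37/(-11 + (-8/9 + ⅓ + (⅑)*9)))² = (-6 - 37/(-11 + (-8/9 + ⅓ + 1)))² = (-6 - 37/(-11 + 4/9))² = (-6 - 37/(-95/9))² = (-6 - 37*(-9/95))² = (-6 + 333/95)² = (-237/95)² = 56169/9025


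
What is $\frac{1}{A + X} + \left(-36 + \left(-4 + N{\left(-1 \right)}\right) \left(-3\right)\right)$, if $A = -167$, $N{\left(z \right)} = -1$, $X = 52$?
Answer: $- \frac{2416}{115} \approx -21.009$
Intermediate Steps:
$\frac{1}{A + X} + \left(-36 + \left(-4 + N{\left(-1 \right)}\right) \left(-3\right)\right) = \frac{1}{-167 + 52} - \left(36 - \left(-4 - 1\right) \left(-3\right)\right) = \frac{1}{-115} - 21 = - \frac{1}{115} + \left(-36 + 15\right) = - \frac{1}{115} - 21 = - \frac{2416}{115}$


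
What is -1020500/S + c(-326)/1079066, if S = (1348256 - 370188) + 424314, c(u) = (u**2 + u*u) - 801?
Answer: -402115531059/756631367606 ≈ -0.53146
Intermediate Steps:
c(u) = -801 + 2*u**2 (c(u) = (u**2 + u**2) - 801 = 2*u**2 - 801 = -801 + 2*u**2)
S = 1402382 (S = 978068 + 424314 = 1402382)
-1020500/S + c(-326)/1079066 = -1020500/1402382 + (-801 + 2*(-326)**2)/1079066 = -1020500*1/1402382 + (-801 + 2*106276)*(1/1079066) = -510250/701191 + (-801 + 212552)*(1/1079066) = -510250/701191 + 211751*(1/1079066) = -510250/701191 + 211751/1079066 = -402115531059/756631367606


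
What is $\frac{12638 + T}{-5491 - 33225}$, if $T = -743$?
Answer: $- \frac{11895}{38716} \approx -0.30724$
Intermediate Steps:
$\frac{12638 + T}{-5491 - 33225} = \frac{12638 - 743}{-5491 - 33225} = \frac{11895}{-38716} = 11895 \left(- \frac{1}{38716}\right) = - \frac{11895}{38716}$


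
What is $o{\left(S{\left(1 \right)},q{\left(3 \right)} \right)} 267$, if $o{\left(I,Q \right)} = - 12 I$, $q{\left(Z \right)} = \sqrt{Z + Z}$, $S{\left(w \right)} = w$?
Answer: $-3204$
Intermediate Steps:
$q{\left(Z \right)} = \sqrt{2} \sqrt{Z}$ ($q{\left(Z \right)} = \sqrt{2 Z} = \sqrt{2} \sqrt{Z}$)
$o{\left(S{\left(1 \right)},q{\left(3 \right)} \right)} 267 = \left(-12\right) 1 \cdot 267 = \left(-12\right) 267 = -3204$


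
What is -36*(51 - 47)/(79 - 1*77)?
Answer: -72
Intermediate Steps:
-36*(51 - 47)/(79 - 1*77) = -144/(79 - 77) = -144/2 = -36*2 = -72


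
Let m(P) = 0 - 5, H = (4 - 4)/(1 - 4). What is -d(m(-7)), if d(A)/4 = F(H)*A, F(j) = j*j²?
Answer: 0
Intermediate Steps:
H = 0 (H = 0/(-3) = 0*(-⅓) = 0)
F(j) = j³
m(P) = -5
d(A) = 0 (d(A) = 4*(0³*A) = 4*(0*A) = 4*0 = 0)
-d(m(-7)) = -1*0 = 0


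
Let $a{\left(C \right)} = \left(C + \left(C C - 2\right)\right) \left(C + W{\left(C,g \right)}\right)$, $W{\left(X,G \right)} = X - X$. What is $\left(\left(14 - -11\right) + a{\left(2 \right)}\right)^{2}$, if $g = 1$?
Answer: $1089$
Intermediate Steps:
$W{\left(X,G \right)} = 0$
$a{\left(C \right)} = C \left(-2 + C + C^{2}\right)$ ($a{\left(C \right)} = \left(C + \left(C C - 2\right)\right) \left(C + 0\right) = \left(C + \left(C^{2} - 2\right)\right) C = \left(C + \left(-2 + C^{2}\right)\right) C = \left(-2 + C + C^{2}\right) C = C \left(-2 + C + C^{2}\right)$)
$\left(\left(14 - -11\right) + a{\left(2 \right)}\right)^{2} = \left(\left(14 - -11\right) + 2 \left(-2 + 2 + 2^{2}\right)\right)^{2} = \left(\left(14 + 11\right) + 2 \left(-2 + 2 + 4\right)\right)^{2} = \left(25 + 2 \cdot 4\right)^{2} = \left(25 + 8\right)^{2} = 33^{2} = 1089$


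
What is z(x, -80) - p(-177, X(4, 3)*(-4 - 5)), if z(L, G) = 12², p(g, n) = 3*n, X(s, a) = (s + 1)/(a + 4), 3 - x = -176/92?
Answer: 1143/7 ≈ 163.29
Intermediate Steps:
x = 113/23 (x = 3 - (-176)/92 = 3 - 1*(-44/23) = 3 + 44/23 = 113/23 ≈ 4.9130)
X(s, a) = (1 + s)/(4 + a)
z(L, G) = 144
z(x, -80) - p(-177, X(4, 3)*(-4 - 5)) = 144 - 3*((1 + 4)/(4 + 3))*(-4 - 5) = 144 - 3*(5/7)*(-9) = 144 - 3*(-45)/7 = 144 - 1*(-135/7) = 144 + 135/7 = 1143/7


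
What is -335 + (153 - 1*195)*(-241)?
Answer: 9787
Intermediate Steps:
-335 + (153 - 1*195)*(-241) = -335 + (153 - 195)*(-241) = -335 - 42*(-241) = -335 + 10122 = 9787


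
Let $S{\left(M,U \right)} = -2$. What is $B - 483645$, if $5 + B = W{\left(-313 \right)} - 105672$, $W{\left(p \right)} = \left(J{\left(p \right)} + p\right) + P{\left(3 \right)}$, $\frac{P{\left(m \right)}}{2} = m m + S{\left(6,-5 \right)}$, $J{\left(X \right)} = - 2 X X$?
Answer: $-785559$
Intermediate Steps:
$J{\left(X \right)} = - 2 X^{2}$
$P{\left(m \right)} = -4 + 2 m^{2}$ ($P{\left(m \right)} = 2 \left(m m - 2\right) = 2 \left(m^{2} - 2\right) = 2 \left(-2 + m^{2}\right) = -4 + 2 m^{2}$)
$W{\left(p \right)} = 14 + p - 2 p^{2}$ ($W{\left(p \right)} = \left(- 2 p^{2} + p\right) - \left(4 - 2 \cdot 3^{2}\right) = \left(p - 2 p^{2}\right) + \left(-4 + 2 \cdot 9\right) = \left(p - 2 p^{2}\right) + \left(-4 + 18\right) = \left(p - 2 p^{2}\right) + 14 = 14 + p - 2 p^{2}$)
$B = -301914$ ($B = -5 - 301909 = -301914$)
$B - 483645 = -301914 - 483645 = -785559$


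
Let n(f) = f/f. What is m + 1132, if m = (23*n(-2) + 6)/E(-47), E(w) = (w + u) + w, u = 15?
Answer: 89399/79 ≈ 1131.6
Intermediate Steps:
n(f) = 1
E(w) = 15 + 2*w (E(w) = (w + 15) + w = (15 + w) + w = 15 + 2*w)
m = -29/79 (m = (23*1 + 6)/(15 + 2*(-47)) = (23 + 6)/(15 - 94) = 29/(-79) = 29*(-1/79) = -29/79 ≈ -0.36709)
m + 1132 = -29/79 + 1132 = 89399/79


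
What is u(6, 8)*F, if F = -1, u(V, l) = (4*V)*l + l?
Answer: -200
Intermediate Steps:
u(V, l) = l + 4*V*l (u(V, l) = 4*V*l + l = l + 4*V*l)
u(6, 8)*F = (8*(1 + 4*6))*(-1) = (8*(1 + 24))*(-1) = (8*25)*(-1) = 200*(-1) = -200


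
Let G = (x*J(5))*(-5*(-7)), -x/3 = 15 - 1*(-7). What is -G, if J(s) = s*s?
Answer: 57750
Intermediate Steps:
J(s) = s²
x = -66 (x = -3*(15 - 1*(-7)) = -3*(15 + 7) = -3*22 = -66)
G = -57750 (G = (-66*5²)*(-5*(-7)) = -66*25*35 = -1650*35 = -57750)
-G = -1*(-57750) = 57750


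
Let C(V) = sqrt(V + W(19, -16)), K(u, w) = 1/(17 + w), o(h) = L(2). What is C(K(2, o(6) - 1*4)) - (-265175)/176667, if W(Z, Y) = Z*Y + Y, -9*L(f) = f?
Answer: 265175/176667 + I*sqrt(4230965)/115 ≈ 1.501 + 17.886*I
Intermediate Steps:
L(f) = -f/9
o(h) = -2/9 (o(h) = -1/9*2 = -2/9)
W(Z, Y) = Y + Y*Z (W(Z, Y) = Y*Z + Y = Y + Y*Z)
C(V) = sqrt(-320 + V) (C(V) = sqrt(V - 16*(1 + 19)) = sqrt(V - 16*20) = sqrt(V - 320) = sqrt(-320 + V))
C(K(2, o(6) - 1*4)) - (-265175)/176667 = sqrt(-320 + 1/(17 + (-2/9 - 1*4))) - (-265175)/176667 = sqrt(-320 + 1/(17 + (-2/9 - 4))) - (-265175)/176667 = sqrt(-320 + 1/(17 - 38/9)) - 1*(-265175/176667) = sqrt(-320 + 1/(115/9)) + 265175/176667 = sqrt(-320 + 9/115) + 265175/176667 = sqrt(-36791/115) + 265175/176667 = I*sqrt(4230965)/115 + 265175/176667 = 265175/176667 + I*sqrt(4230965)/115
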